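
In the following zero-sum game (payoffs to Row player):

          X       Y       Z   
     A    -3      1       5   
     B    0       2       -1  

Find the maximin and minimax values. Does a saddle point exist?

Maximin = -1, Minimax = 0, Saddle: False

Work:
Row minimums: [-3, -1] → maximin = -1
Column maximums: [0, 2, 5] → minimax = 0
No saddle point (maximin ≠ minimax). Mixed strategy needed.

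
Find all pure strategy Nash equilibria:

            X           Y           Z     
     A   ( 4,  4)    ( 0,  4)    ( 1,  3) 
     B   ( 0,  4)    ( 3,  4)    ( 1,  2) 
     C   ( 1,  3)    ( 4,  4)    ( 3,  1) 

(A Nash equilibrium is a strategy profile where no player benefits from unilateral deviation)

Nash equilibrium: (A, X), (C, Y)

Work:
Best responses:
  P1 vs X: payoffs [4, 0, 1] → best response A (payoff 4)
  P1 vs Y: payoffs [0, 3, 4] → best response C (payoff 4)
  P1 vs Z: payoffs [1, 1, 3] → best response C (payoff 3)
  P2 vs A: payoffs [4, 4, 3] → best response X/Y (payoff 4)
  P2 vs B: payoffs [4, 4, 2] → best response X/Y (payoff 4)
  P2 vs C: payoffs [3, 4, 1] → best response Y (payoff 4)
Mutual best responses: (A,X), (C,Y) → Nash equilibria.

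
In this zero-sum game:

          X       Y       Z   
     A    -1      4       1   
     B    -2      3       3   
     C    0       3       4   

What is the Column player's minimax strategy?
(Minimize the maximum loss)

Column should play X, value = 0

Work:
Column player minimizes Row's maximum payoff:
Column X: max payoff to Row = 0
Column Y: max payoff to Row = 4
Column Z: max payoff to Row = 4
Minimum is 0, achieved by column X.
Minimax strategy: X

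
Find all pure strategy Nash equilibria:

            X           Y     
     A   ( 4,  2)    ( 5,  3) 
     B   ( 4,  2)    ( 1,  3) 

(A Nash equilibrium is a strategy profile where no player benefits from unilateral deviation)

Nash equilibrium: (A, Y)

Work:
Best responses:
  P1 vs X: payoffs [4, 4] → best response A/B (payoff 4)
  P1 vs Y: payoffs [5, 1] → best response A (payoff 5)
  P2 vs A: payoffs [2, 3] → best response Y (payoff 3)
  P2 vs B: payoffs [2, 3] → best response Y (payoff 3)
Mutual best responses: (A,Y) → Nash equilibria.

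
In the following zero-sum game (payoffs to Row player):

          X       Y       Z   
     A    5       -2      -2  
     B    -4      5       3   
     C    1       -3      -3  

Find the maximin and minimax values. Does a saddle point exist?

Maximin = -2, Minimax = 3, Saddle: False

Work:
Row minimums: [-2, -4, -3] → maximin = -2
Column maximums: [5, 5, 3] → minimax = 3
No saddle point (maximin ≠ minimax). Mixed strategy needed.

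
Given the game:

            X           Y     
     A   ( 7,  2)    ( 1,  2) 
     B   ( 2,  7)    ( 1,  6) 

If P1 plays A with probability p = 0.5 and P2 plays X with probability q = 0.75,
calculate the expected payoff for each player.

E[P1] = 3.625, E[P2] = 4.375

Work:
E[P1] = p·q·π₁(A,X) + p·(1-q)·π₁(A,Y) + (1-p)·q·π₁(B,X) + (1-p)·(1-q)·π₁(B,Y)
= 0.5·0.75·7 + 0.5·0.25·1 + 0.5·0.75·2 + 0.5·0.25·1
= 3.625

E[P2] = 4.375 (similar calculation)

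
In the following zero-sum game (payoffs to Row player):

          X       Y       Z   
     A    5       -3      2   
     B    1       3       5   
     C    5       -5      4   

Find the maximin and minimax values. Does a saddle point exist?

Maximin = 1, Minimax = 3, Saddle: False

Work:
Row minimums: [-3, 1, -5] → maximin = 1
Column maximums: [5, 3, 5] → minimax = 3
No saddle point (maximin ≠ minimax). Mixed strategy needed.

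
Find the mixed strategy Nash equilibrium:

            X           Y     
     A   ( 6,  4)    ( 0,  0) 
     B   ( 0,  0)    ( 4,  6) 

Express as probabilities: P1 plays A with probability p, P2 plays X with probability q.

p = 0.6, q = 0.4

Work:
Find probabilities that make opponent indifferent:
P2 chooses q to make P1 indifferent between A and B
P1 chooses p to make P2 indifferent between X and Y
Mixed NE: P1 plays (A: 0.6, B: 0.4), P2 plays (X: 0.4, Y: 0.6)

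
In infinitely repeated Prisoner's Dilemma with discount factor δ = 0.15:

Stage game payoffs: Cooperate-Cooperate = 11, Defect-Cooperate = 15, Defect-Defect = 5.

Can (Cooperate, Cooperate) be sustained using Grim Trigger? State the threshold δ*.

δ* = 0.4; since δ = 0.15 < 0.4, cooperation cannot be sustained

Work:
For Grim Trigger:
Cooperate forever: 11/(1-δ)
Defect then punished: 15 + 5·δ/(1-δ)
Need: 11/(1-δ) ≥ 15 + 5·δ/(1-δ)
Solving: δ ≥ (T-R)/(T-P) = (15-11)/(15-5) = 0.4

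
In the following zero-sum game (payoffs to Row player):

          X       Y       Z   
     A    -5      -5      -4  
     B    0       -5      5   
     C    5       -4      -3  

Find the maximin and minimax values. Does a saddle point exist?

Maximin = -4, Minimax = -4, Saddle: True

Work:
Row minimums: [-5, -5, -4] → maximin = -4
Column maximums: [5, -4, 5] → minimax = -4
Saddle point exists! Game value = -4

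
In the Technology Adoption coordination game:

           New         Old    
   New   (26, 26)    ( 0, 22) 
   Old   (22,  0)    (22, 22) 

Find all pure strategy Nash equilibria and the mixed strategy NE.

Pure NE: (New, New) and (Old, Old); Mixed NE: p = 0.8462, q = 0.8462

Work:
Check pure NE:
(New, New): (26, 26) - no unilateral deviation beneficial
(Old, Old): (22, 22) - no unilateral deviation beneficial
Mixed NE: P1 plays New with p = 0.8462, P2 plays New with q = 0.8462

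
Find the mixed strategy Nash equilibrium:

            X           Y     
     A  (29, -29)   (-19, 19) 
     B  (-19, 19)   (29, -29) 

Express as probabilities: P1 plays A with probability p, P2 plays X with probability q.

p = 0.5, q = 0.5

Work:
Find probabilities that make opponent indifferent:
P2 chooses q to make P1 indifferent between A and B
P1 chooses p to make P2 indifferent between X and Y
Mixed NE: P1 plays (A: 0.5, B: 0.5), P2 plays (X: 0.5, Y: 0.5)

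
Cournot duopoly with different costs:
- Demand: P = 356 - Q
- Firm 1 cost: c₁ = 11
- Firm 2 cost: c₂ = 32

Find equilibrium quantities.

q₁* = 122.0, q₂* = 101.0

Work:
Reaction: q₁ = (356 - 11 - q₂)/2
Reaction: q₂ = (356 - 32 - q₁)/2
Solve simultaneously:
q₁* = (356 - 2×11 + 32)/3 = 122.0
q₂* = (356 - 2×32 + 11)/3 = 101.0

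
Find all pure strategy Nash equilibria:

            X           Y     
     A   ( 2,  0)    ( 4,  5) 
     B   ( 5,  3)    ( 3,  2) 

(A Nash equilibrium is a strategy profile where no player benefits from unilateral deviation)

Nash equilibrium: (A, Y), (B, X)

Work:
Best responses:
  P1 vs X: payoffs [2, 5] → best response B (payoff 5)
  P1 vs Y: payoffs [4, 3] → best response A (payoff 4)
  P2 vs A: payoffs [0, 5] → best response Y (payoff 5)
  P2 vs B: payoffs [3, 2] → best response X (payoff 3)
Mutual best responses: (A,Y), (B,X) → Nash equilibria.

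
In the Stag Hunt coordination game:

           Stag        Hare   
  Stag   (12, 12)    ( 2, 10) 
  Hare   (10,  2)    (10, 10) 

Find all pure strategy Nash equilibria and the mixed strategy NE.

Pure NE: (Stag, Stag) and (Hare, Hare); Mixed NE: p = 0.8, q = 0.8

Work:
Check pure NE:
(Stag, Stag): (12, 12) - no unilateral deviation beneficial
(Hare, Hare): (10, 10) - no unilateral deviation beneficial
Mixed NE: P1 plays Stag with p = 0.8, P2 plays Stag with q = 0.8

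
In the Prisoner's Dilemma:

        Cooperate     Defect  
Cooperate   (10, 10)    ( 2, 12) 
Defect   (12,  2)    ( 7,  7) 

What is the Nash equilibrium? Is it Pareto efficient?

(Defect, Defect) is NE; not Pareto efficient

Work:
Defect dominates Cooperate for both players:
If P2 cooperates: Defect (12) > Cooperate (10)
If P2 defects: Defect (7) > Cooperate (2)
NE: (Defect, Defect) with payoff (7, 7)
But (Cooperate, Cooperate) = (10, 10) Pareto dominates (7, 7)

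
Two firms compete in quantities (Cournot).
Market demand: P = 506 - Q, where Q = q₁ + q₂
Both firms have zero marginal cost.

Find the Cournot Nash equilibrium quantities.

q₁* = q₂* = 168.67; P* = 168.67

Work:
Profit: π_i = P·q_i = (a - q_i - q_j)·q_i
FOC: ∂π_i/∂q_i = a - 2q_i - q_j = 0
Reaction function: q_i = (506 - q_j)/2
Symmetry: q* = 506/3 = 168.67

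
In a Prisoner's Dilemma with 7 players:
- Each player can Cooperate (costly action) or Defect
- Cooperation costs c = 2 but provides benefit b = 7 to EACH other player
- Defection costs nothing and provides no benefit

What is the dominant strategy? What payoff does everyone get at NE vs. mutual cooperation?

Dominant: Defect; NE payoff = 0; Coop payoff = 40

Work:
Defect dominates (saves cost c = 2, benefit to others is external)
NE: All defect → everyone gets 0
If all cooperate: each receives (6)×7 - 2 = 40
Social dilemma: 40 > 0 but NE gives 0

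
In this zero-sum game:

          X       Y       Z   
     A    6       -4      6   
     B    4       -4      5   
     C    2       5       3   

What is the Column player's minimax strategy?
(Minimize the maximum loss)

Column should play Y, value = 5

Work:
Column player minimizes Row's maximum payoff:
Column X: max payoff to Row = 6
Column Y: max payoff to Row = 5
Column Z: max payoff to Row = 6
Minimum is 5, achieved by column Y.
Minimax strategy: Y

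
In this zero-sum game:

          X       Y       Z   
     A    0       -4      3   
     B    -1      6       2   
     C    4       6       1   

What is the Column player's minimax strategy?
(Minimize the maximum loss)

Column should play Z, value = 3

Work:
Column player minimizes Row's maximum payoff:
Column X: max payoff to Row = 4
Column Y: max payoff to Row = 6
Column Z: max payoff to Row = 3
Minimum is 3, achieved by column Z.
Minimax strategy: Z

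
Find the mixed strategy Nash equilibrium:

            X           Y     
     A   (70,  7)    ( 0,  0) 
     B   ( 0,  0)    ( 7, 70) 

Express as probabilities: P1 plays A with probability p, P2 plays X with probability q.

p = 0.9091, q = 0.0909

Work:
Find probabilities that make opponent indifferent:
P2 chooses q to make P1 indifferent between A and B
P1 chooses p to make P2 indifferent between X and Y
Mixed NE: P1 plays (A: 0.9091, B: 0.0909), P2 plays (X: 0.0909, Y: 0.9091)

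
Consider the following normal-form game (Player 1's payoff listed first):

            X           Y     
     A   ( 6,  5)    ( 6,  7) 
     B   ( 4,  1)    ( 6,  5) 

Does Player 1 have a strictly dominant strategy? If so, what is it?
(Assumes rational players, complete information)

No strictly dominant strategy exists for Player 1

Work:
A strategy strictly dominates another if it gives a strictly higher payoff against every opponent action. Compare each pair of P1's strategies column-by-column:
  A vs B: [6 vs 4, 6 vs 6] → A does not strictly dominate B (column Y: 6 ≤ 6)
  B vs A: [4 vs 6, 6 vs 6] → B does not strictly dominate A (column X: 4 ≤ 6)
No single strategy strictly dominates all others → no strictly dominant strategy.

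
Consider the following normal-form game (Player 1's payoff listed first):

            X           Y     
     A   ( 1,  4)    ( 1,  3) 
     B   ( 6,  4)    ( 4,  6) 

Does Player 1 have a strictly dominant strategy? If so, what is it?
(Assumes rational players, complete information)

Yes, Player 1's strictly dominant strategy is B

Work:
A strategy strictly dominates another if it gives a strictly higher payoff against every opponent action. Compare each pair of P1's strategies column-by-column:
  A vs B: [1 vs 6, 1 vs 4] → A does not strictly dominate B (column X: 1 ≤ 6)
  B vs A: [6 vs 1, 4 vs 1] → B strictly dominates A
B strictly dominates every other strategy → strictly dominant.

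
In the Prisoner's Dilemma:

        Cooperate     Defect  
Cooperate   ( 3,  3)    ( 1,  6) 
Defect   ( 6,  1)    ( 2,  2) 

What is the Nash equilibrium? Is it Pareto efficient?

(Defect, Defect) is NE; not Pareto efficient

Work:
Defect dominates Cooperate for both players:
If P2 cooperates: Defect (6) > Cooperate (3)
If P2 defects: Defect (2) > Cooperate (1)
NE: (Defect, Defect) with payoff (2, 2)
But (Cooperate, Cooperate) = (3, 3) Pareto dominates (2, 2)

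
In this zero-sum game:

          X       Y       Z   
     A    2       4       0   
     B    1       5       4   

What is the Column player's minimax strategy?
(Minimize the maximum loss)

Column should play X, value = 2

Work:
Column player minimizes Row's maximum payoff:
Column X: max payoff to Row = 2
Column Y: max payoff to Row = 5
Column Z: max payoff to Row = 4
Minimum is 2, achieved by column X.
Minimax strategy: X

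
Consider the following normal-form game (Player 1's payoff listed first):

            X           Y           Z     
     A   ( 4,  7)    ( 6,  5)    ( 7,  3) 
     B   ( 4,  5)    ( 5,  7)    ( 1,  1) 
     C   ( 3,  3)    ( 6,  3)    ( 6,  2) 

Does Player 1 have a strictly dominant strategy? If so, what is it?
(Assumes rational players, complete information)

No strictly dominant strategy exists for Player 1

Work:
A strategy strictly dominates another if it gives a strictly higher payoff against every opponent action. Compare each pair of P1's strategies column-by-column:
  A vs B: [4 vs 4, 6 vs 5, 7 vs 1] → A does not strictly dominate B (column X: 4 ≤ 4)
  A vs C: [4 vs 3, 6 vs 6, 7 vs 6] → A does not strictly dominate C (column Y: 6 ≤ 6)
  B vs A: [4 vs 4, 5 vs 6, 1 vs 7] → B does not strictly dominate A (column X: 4 ≤ 4)
  B vs C: [4 vs 3, 5 vs 6, 1 vs 6] → B does not strictly dominate C (column Y: 5 ≤ 6)
  C vs A: [3 vs 4, 6 vs 6, 6 vs 7] → C does not strictly dominate A (column X: 3 ≤ 4)
  C vs B: [3 vs 4, 6 vs 5, 6 vs 1] → C does not strictly dominate B (column X: 3 ≤ 4)
No single strategy strictly dominates all others → no strictly dominant strategy.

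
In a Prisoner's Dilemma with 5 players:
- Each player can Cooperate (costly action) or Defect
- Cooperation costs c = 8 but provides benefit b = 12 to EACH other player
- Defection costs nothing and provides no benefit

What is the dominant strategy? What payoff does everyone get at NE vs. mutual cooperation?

Dominant: Defect; NE payoff = 0; Coop payoff = 40

Work:
Defect dominates (saves cost c = 8, benefit to others is external)
NE: All defect → everyone gets 0
If all cooperate: each receives (4)×12 - 8 = 40
Social dilemma: 40 > 0 but NE gives 0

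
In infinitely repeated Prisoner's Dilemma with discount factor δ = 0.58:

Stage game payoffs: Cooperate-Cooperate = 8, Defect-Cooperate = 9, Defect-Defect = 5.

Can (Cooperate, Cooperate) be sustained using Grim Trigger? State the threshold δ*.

δ* = 0.25; since δ = 0.58 ≥ 0.25, cooperation can be sustained

Work:
For Grim Trigger:
Cooperate forever: 8/(1-δ)
Defect then punished: 9 + 5·δ/(1-δ)
Need: 8/(1-δ) ≥ 9 + 5·δ/(1-δ)
Solving: δ ≥ (T-R)/(T-P) = (9-8)/(9-5) = 0.25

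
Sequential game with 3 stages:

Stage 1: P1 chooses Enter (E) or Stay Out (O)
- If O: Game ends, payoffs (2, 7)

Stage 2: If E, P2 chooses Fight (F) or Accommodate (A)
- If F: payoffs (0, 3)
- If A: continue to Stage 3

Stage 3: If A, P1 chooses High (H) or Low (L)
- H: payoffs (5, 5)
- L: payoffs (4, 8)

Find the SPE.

SPE: (E, A, H); Outcome (5, 5)

Work:
Stage 3: P1 chooses H (5 vs 4)
Stage 2: P2: F->3, A->5 (anticipating H). Choose A
Stage 1: P1: O->2, E->5 (anticipating A, H). Choose E
SPE path: E -> A -> H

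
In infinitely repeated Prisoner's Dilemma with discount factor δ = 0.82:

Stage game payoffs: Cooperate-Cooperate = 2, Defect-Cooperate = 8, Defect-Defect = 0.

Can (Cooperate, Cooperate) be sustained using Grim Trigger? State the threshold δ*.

δ* = 0.75; since δ = 0.82 ≥ 0.75, cooperation can be sustained

Work:
For Grim Trigger:
Cooperate forever: 2/(1-δ)
Defect then punished: 8 + 0·δ/(1-δ)
Need: 2/(1-δ) ≥ 8 + 0·δ/(1-δ)
Solving: δ ≥ (T-R)/(T-P) = (8-2)/(8-0) = 0.75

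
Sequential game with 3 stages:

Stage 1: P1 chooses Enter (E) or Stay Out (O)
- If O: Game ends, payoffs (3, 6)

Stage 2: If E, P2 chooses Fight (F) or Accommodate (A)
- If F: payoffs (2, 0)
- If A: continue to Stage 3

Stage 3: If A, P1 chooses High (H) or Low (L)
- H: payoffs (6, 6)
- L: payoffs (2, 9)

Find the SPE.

SPE: (E, A, H); Outcome (6, 6)

Work:
Stage 3: P1 chooses H (6 vs 2)
Stage 2: P2: F->0, A->6 (anticipating H). Choose A
Stage 1: P1: O->3, E->6 (anticipating A, H). Choose E
SPE path: E -> A -> H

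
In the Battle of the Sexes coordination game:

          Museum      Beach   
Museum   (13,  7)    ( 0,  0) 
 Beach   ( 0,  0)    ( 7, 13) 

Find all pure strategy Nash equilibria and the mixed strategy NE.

Pure NE: (Museum, Museum) and (Beach, Beach); Mixed NE: p = 0.65, q = 0.35

Work:
Check pure NE:
(Museum, Museum): (13, 7) - no unilateral deviation beneficial
(Beach, Beach): (7, 13) - no unilateral deviation beneficial
Mixed NE: P1 plays Museum with p = 0.65, P2 plays Museum with q = 0.35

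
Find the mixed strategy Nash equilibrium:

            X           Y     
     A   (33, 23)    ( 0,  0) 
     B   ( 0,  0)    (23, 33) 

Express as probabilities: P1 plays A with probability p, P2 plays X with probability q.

p = 0.5893, q = 0.4107

Work:
Find probabilities that make opponent indifferent:
P2 chooses q to make P1 indifferent between A and B
P1 chooses p to make P2 indifferent between X and Y
Mixed NE: P1 plays (A: 0.5893, B: 0.4107), P2 plays (X: 0.4107, Y: 0.5893)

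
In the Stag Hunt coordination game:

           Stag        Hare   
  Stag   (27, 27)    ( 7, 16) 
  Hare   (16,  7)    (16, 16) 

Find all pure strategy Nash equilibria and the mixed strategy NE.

Pure NE: (Stag, Stag) and (Hare, Hare); Mixed NE: p = 0.45, q = 0.45

Work:
Check pure NE:
(Stag, Stag): (27, 27) - no unilateral deviation beneficial
(Hare, Hare): (16, 16) - no unilateral deviation beneficial
Mixed NE: P1 plays Stag with p = 0.45, P2 plays Stag with q = 0.45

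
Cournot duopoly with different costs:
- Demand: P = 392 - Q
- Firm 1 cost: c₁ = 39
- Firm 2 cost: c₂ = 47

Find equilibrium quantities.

q₁* = 120.33, q₂* = 112.33

Work:
Reaction: q₁ = (392 - 39 - q₂)/2
Reaction: q₂ = (392 - 47 - q₁)/2
Solve simultaneously:
q₁* = (392 - 2×39 + 47)/3 = 120.33
q₂* = (392 - 2×47 + 39)/3 = 112.33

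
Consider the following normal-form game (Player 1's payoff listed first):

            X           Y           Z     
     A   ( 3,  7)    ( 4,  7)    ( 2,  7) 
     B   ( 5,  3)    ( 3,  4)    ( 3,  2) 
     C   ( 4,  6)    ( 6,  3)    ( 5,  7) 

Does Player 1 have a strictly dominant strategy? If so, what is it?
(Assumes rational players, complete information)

No strictly dominant strategy exists for Player 1

Work:
A strategy strictly dominates another if it gives a strictly higher payoff against every opponent action. Compare each pair of P1's strategies column-by-column:
  A vs B: [3 vs 5, 4 vs 3, 2 vs 3] → A does not strictly dominate B (column X: 3 ≤ 5)
  A vs C: [3 vs 4, 4 vs 6, 2 vs 5] → A does not strictly dominate C (column X: 3 ≤ 4)
  B vs A: [5 vs 3, 3 vs 4, 3 vs 2] → B does not strictly dominate A (column Y: 3 ≤ 4)
  B vs C: [5 vs 4, 3 vs 6, 3 vs 5] → B does not strictly dominate C (column Y: 3 ≤ 6)
  C vs A: [4 vs 3, 6 vs 4, 5 vs 2] → C strictly dominates A
  C vs B: [4 vs 5, 6 vs 3, 5 vs 3] → C does not strictly dominate B (column X: 4 ≤ 5)
No single strategy strictly dominates all others → no strictly dominant strategy.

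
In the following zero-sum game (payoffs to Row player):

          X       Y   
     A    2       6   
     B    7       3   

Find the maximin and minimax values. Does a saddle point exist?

Maximin = 3, Minimax = 6, Saddle: False

Work:
Row minimums: [2, 3] → maximin = 3
Column maximums: [7, 6] → minimax = 6
No saddle point (maximin ≠ minimax). Mixed strategy needed.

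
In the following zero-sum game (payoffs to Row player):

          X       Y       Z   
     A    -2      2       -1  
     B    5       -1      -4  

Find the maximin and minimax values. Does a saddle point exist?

Maximin = -2, Minimax = -1, Saddle: False

Work:
Row minimums: [-2, -4] → maximin = -2
Column maximums: [5, 2, -1] → minimax = -1
No saddle point (maximin ≠ minimax). Mixed strategy needed.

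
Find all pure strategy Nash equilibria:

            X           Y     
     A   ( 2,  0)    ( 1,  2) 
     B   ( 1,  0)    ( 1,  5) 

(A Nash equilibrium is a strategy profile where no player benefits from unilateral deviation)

Nash equilibrium: (A, Y), (B, Y)

Work:
Best responses:
  P1 vs X: payoffs [2, 1] → best response A (payoff 2)
  P1 vs Y: payoffs [1, 1] → best response A/B (payoff 1)
  P2 vs A: payoffs [0, 2] → best response Y (payoff 2)
  P2 vs B: payoffs [0, 5] → best response Y (payoff 5)
Mutual best responses: (A,Y), (B,Y) → Nash equilibria.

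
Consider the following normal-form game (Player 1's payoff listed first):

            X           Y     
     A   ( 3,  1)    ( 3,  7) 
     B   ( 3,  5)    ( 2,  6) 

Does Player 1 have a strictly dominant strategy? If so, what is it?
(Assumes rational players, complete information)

No strictly dominant strategy exists for Player 1

Work:
A strategy strictly dominates another if it gives a strictly higher payoff against every opponent action. Compare each pair of P1's strategies column-by-column:
  A vs B: [3 vs 3, 3 vs 2] → A does not strictly dominate B (column X: 3 ≤ 3)
  B vs A: [3 vs 3, 2 vs 3] → B does not strictly dominate A (column X: 3 ≤ 3)
No single strategy strictly dominates all others → no strictly dominant strategy.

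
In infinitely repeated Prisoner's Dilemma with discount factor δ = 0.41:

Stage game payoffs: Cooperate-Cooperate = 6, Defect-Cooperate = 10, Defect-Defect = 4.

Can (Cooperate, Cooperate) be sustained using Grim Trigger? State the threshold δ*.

δ* = 0.6667; since δ = 0.41 < 0.6667, cooperation cannot be sustained

Work:
For Grim Trigger:
Cooperate forever: 6/(1-δ)
Defect then punished: 10 + 4·δ/(1-δ)
Need: 6/(1-δ) ≥ 10 + 4·δ/(1-δ)
Solving: δ ≥ (T-R)/(T-P) = (10-6)/(10-4) = 0.6667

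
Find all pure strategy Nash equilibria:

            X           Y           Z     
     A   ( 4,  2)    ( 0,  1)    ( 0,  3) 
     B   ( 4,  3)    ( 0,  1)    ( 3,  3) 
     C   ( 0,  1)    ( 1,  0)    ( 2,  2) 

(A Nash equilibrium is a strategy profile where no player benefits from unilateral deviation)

Nash equilibrium: (B, X), (B, Z)

Work:
Best responses:
  P1 vs X: payoffs [4, 4, 0] → best response A/B (payoff 4)
  P1 vs Y: payoffs [0, 0, 1] → best response C (payoff 1)
  P1 vs Z: payoffs [0, 3, 2] → best response B (payoff 3)
  P2 vs A: payoffs [2, 1, 3] → best response Z (payoff 3)
  P2 vs B: payoffs [3, 1, 3] → best response X/Z (payoff 3)
  P2 vs C: payoffs [1, 0, 2] → best response Z (payoff 2)
Mutual best responses: (B,X), (B,Z) → Nash equilibria.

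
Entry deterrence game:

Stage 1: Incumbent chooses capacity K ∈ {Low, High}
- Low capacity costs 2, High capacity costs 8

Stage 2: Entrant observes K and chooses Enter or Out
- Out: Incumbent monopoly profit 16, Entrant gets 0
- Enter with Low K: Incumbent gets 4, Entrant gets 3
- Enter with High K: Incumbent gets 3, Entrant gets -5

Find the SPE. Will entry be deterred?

SPE: (High, Enter|Low, Out|High); Entry deterred. Incumbent net profit = 8

Work:
After Low K: Entrant enters (3 > 0)
After High K: Entrant stays out (-5 < 0)
Incumbent: Low → 4−2=2, High → 16−8=8
Incumbent chooses High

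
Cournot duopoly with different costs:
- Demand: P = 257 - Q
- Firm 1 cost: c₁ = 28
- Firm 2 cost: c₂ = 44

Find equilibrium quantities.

q₁* = 81.67, q₂* = 65.67

Work:
Reaction: q₁ = (257 - 28 - q₂)/2
Reaction: q₂ = (257 - 44 - q₁)/2
Solve simultaneously:
q₁* = (257 - 2×28 + 44)/3 = 81.67
q₂* = (257 - 2×44 + 28)/3 = 65.67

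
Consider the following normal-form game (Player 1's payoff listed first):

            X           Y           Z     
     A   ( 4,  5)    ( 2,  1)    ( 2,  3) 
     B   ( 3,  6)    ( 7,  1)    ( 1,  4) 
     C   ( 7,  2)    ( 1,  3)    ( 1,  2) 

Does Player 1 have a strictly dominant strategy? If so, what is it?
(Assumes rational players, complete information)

No strictly dominant strategy exists for Player 1

Work:
A strategy strictly dominates another if it gives a strictly higher payoff against every opponent action. Compare each pair of P1's strategies column-by-column:
  A vs B: [4 vs 3, 2 vs 7, 2 vs 1] → A does not strictly dominate B (column Y: 2 ≤ 7)
  A vs C: [4 vs 7, 2 vs 1, 2 vs 1] → A does not strictly dominate C (column X: 4 ≤ 7)
  B vs A: [3 vs 4, 7 vs 2, 1 vs 2] → B does not strictly dominate A (column X: 3 ≤ 4)
  B vs C: [3 vs 7, 7 vs 1, 1 vs 1] → B does not strictly dominate C (column X: 3 ≤ 7)
  C vs A: [7 vs 4, 1 vs 2, 1 vs 2] → C does not strictly dominate A (column Y: 1 ≤ 2)
  C vs B: [7 vs 3, 1 vs 7, 1 vs 1] → C does not strictly dominate B (column Y: 1 ≤ 7)
No single strategy strictly dominates all others → no strictly dominant strategy.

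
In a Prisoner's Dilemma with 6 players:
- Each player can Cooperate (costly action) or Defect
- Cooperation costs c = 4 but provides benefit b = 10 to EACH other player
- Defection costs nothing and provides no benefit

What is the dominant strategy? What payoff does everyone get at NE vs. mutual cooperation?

Dominant: Defect; NE payoff = 0; Coop payoff = 46

Work:
Defect dominates (saves cost c = 4, benefit to others is external)
NE: All defect → everyone gets 0
If all cooperate: each receives (5)×10 - 4 = 46
Social dilemma: 46 > 0 but NE gives 0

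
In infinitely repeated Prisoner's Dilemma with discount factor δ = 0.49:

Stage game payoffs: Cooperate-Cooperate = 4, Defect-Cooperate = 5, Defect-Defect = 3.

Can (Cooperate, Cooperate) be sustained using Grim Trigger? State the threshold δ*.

δ* = 0.5; since δ = 0.49 < 0.5, cooperation cannot be sustained

Work:
For Grim Trigger:
Cooperate forever: 4/(1-δ)
Defect then punished: 5 + 3·δ/(1-δ)
Need: 4/(1-δ) ≥ 5 + 3·δ/(1-δ)
Solving: δ ≥ (T-R)/(T-P) = (5-4)/(5-3) = 0.5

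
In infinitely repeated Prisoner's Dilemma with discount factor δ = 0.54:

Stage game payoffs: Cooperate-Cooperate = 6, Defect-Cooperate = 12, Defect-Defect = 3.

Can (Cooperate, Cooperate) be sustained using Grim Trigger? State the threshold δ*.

δ* = 0.6667; since δ = 0.54 < 0.6667, cooperation cannot be sustained

Work:
For Grim Trigger:
Cooperate forever: 6/(1-δ)
Defect then punished: 12 + 3·δ/(1-δ)
Need: 6/(1-δ) ≥ 12 + 3·δ/(1-δ)
Solving: δ ≥ (T-R)/(T-P) = (12-6)/(12-3) = 0.6667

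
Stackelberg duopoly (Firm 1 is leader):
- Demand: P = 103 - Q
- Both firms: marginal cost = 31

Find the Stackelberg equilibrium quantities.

q₁* (leader) = 36.0, q₂* (follower) = 18.0

Work:
Follower's reaction: q₂ = (a - c - q₁)/2
Leader substitutes: π₁ = q₁·(a - q₁ - (a-c-q₁)/2 - c)
FOC: q₁* = (103 - 31)/2 = 36.00
Then: q₂* = (103 - 31 - 36.0)/2 = 18.00
Leader has first-mover advantage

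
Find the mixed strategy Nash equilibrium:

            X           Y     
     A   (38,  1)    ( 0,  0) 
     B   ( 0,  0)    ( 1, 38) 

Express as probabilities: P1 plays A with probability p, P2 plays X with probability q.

p = 0.9744, q = 0.0256

Work:
Find probabilities that make opponent indifferent:
P2 chooses q to make P1 indifferent between A and B
P1 chooses p to make P2 indifferent between X and Y
Mixed NE: P1 plays (A: 0.9744, B: 0.0256), P2 plays (X: 0.0256, Y: 0.9744)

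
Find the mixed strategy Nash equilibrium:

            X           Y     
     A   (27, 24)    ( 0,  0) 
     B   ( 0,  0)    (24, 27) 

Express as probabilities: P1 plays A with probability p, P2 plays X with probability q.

p = 0.5294, q = 0.4706

Work:
Find probabilities that make opponent indifferent:
P2 chooses q to make P1 indifferent between A and B
P1 chooses p to make P2 indifferent between X and Y
Mixed NE: P1 plays (A: 0.5294, B: 0.4706), P2 plays (X: 0.4706, Y: 0.5294)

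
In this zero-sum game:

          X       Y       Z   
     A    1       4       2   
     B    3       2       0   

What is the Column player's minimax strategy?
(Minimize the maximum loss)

Column should play Z, value = 2

Work:
Column player minimizes Row's maximum payoff:
Column X: max payoff to Row = 3
Column Y: max payoff to Row = 4
Column Z: max payoff to Row = 2
Minimum is 2, achieved by column Z.
Minimax strategy: Z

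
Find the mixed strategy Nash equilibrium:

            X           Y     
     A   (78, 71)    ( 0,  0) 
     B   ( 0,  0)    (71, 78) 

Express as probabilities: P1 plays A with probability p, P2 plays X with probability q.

p = 0.5235, q = 0.4765

Work:
Find probabilities that make opponent indifferent:
P2 chooses q to make P1 indifferent between A and B
P1 chooses p to make P2 indifferent between X and Y
Mixed NE: P1 plays (A: 0.5235, B: 0.4765), P2 plays (X: 0.4765, Y: 0.5235)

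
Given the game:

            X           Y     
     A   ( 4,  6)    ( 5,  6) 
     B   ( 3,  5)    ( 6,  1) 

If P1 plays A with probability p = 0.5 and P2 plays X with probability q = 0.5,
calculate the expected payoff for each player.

E[P1] = 4.5, E[P2] = 4.5

Work:
E[P1] = p·q·π₁(A,X) + p·(1-q)·π₁(A,Y) + (1-p)·q·π₁(B,X) + (1-p)·(1-q)·π₁(B,Y)
= 0.5·0.5·4 + 0.5·0.5·5 + 0.5·0.5·3 + 0.5·0.5·6
= 4.5

E[P2] = 4.5 (similar calculation)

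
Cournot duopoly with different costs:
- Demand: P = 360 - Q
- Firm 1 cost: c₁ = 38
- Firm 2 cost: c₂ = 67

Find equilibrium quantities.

q₁* = 117.0, q₂* = 88.0

Work:
Reaction: q₁ = (360 - 38 - q₂)/2
Reaction: q₂ = (360 - 67 - q₁)/2
Solve simultaneously:
q₁* = (360 - 2×38 + 67)/3 = 117.0
q₂* = (360 - 2×67 + 38)/3 = 88.0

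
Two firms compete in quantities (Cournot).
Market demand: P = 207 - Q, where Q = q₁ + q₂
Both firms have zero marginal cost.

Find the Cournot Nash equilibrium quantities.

q₁* = q₂* = 69.0; P* = 69.0

Work:
Profit: π_i = P·q_i = (a - q_i - q_j)·q_i
FOC: ∂π_i/∂q_i = a - 2q_i - q_j = 0
Reaction function: q_i = (207 - q_j)/2
Symmetry: q* = 207/3 = 69.0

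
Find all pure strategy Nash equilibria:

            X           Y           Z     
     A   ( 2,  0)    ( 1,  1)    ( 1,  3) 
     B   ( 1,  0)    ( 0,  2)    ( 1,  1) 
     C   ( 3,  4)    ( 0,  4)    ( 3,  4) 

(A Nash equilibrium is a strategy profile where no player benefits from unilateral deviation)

Nash equilibrium: (C, X), (C, Z)

Work:
Best responses:
  P1 vs X: payoffs [2, 1, 3] → best response C (payoff 3)
  P1 vs Y: payoffs [1, 0, 0] → best response A (payoff 1)
  P1 vs Z: payoffs [1, 1, 3] → best response C (payoff 3)
  P2 vs A: payoffs [0, 1, 3] → best response Z (payoff 3)
  P2 vs B: payoffs [0, 2, 1] → best response Y (payoff 2)
  P2 vs C: payoffs [4, 4, 4] → best response X/Y/Z (payoff 4)
Mutual best responses: (C,X), (C,Z) → Nash equilibria.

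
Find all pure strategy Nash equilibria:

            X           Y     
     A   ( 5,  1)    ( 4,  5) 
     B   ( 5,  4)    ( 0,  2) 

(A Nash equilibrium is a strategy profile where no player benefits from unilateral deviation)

Nash equilibrium: (A, Y), (B, X)

Work:
Best responses:
  P1 vs X: payoffs [5, 5] → best response A/B (payoff 5)
  P1 vs Y: payoffs [4, 0] → best response A (payoff 4)
  P2 vs A: payoffs [1, 5] → best response Y (payoff 5)
  P2 vs B: payoffs [4, 2] → best response X (payoff 4)
Mutual best responses: (A,Y), (B,X) → Nash equilibria.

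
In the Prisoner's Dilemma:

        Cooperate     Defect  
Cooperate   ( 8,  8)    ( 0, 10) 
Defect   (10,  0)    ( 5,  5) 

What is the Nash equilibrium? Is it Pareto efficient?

(Defect, Defect) is NE; not Pareto efficient

Work:
Defect dominates Cooperate for both players:
If P2 cooperates: Defect (10) > Cooperate (8)
If P2 defects: Defect (5) > Cooperate (0)
NE: (Defect, Defect) with payoff (5, 5)
But (Cooperate, Cooperate) = (8, 8) Pareto dominates (5, 5)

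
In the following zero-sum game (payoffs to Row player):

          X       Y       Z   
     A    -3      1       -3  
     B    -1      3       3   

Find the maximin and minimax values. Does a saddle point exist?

Maximin = -1, Minimax = -1, Saddle: True

Work:
Row minimums: [-3, -1] → maximin = -1
Column maximums: [-1, 3, 3] → minimax = -1
Saddle point exists! Game value = -1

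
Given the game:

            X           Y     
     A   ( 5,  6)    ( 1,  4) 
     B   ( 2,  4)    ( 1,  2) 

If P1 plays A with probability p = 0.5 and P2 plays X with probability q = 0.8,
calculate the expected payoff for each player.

E[P1] = 3.0, E[P2] = 4.6

Work:
E[P1] = p·q·π₁(A,X) + p·(1-q)·π₁(A,Y) + (1-p)·q·π₁(B,X) + (1-p)·(1-q)·π₁(B,Y)
= 0.5·0.8·5 + 0.5·0.2·1 + 0.5·0.8·2 + 0.5·0.2·1
= 3.0

E[P2] = 4.6 (similar calculation)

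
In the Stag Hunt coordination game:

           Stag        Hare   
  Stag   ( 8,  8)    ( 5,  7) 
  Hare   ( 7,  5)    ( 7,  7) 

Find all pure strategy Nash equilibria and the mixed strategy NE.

Pure NE: (Stag, Stag) and (Hare, Hare); Mixed NE: p = 0.6667, q = 0.6667

Work:
Check pure NE:
(Stag, Stag): (8, 8) - no unilateral deviation beneficial
(Hare, Hare): (7, 7) - no unilateral deviation beneficial
Mixed NE: P1 plays Stag with p = 0.6667, P2 plays Stag with q = 0.6667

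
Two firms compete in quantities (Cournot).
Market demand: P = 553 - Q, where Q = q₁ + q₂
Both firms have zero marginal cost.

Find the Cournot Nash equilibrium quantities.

q₁* = q₂* = 184.33; P* = 184.33

Work:
Profit: π_i = P·q_i = (a - q_i - q_j)·q_i
FOC: ∂π_i/∂q_i = a - 2q_i - q_j = 0
Reaction function: q_i = (553 - q_j)/2
Symmetry: q* = 553/3 = 184.33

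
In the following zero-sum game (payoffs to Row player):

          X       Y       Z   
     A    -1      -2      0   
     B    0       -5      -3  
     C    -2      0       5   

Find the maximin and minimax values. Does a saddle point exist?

Maximin = -2, Minimax = 0, Saddle: False

Work:
Row minimums: [-2, -5, -2] → maximin = -2
Column maximums: [0, 0, 5] → minimax = 0
No saddle point (maximin ≠ minimax). Mixed strategy needed.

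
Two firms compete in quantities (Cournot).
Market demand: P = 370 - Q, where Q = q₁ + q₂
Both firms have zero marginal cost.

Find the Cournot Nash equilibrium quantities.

q₁* = q₂* = 123.33; P* = 123.33

Work:
Profit: π_i = P·q_i = (a - q_i - q_j)·q_i
FOC: ∂π_i/∂q_i = a - 2q_i - q_j = 0
Reaction function: q_i = (370 - q_j)/2
Symmetry: q* = 370/3 = 123.33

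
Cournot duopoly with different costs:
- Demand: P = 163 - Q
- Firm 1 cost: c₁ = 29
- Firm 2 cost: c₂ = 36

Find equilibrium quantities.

q₁* = 47.0, q₂* = 40.0

Work:
Reaction: q₁ = (163 - 29 - q₂)/2
Reaction: q₂ = (163 - 36 - q₁)/2
Solve simultaneously:
q₁* = (163 - 2×29 + 36)/3 = 47.0
q₂* = (163 - 2×36 + 29)/3 = 40.0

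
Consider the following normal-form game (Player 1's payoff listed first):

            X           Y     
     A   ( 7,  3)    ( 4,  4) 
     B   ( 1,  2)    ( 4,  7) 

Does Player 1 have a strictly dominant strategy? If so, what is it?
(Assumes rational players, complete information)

No strictly dominant strategy exists for Player 1

Work:
A strategy strictly dominates another if it gives a strictly higher payoff against every opponent action. Compare each pair of P1's strategies column-by-column:
  A vs B: [7 vs 1, 4 vs 4] → A does not strictly dominate B (column Y: 4 ≤ 4)
  B vs A: [1 vs 7, 4 vs 4] → B does not strictly dominate A (column X: 1 ≤ 7)
No single strategy strictly dominates all others → no strictly dominant strategy.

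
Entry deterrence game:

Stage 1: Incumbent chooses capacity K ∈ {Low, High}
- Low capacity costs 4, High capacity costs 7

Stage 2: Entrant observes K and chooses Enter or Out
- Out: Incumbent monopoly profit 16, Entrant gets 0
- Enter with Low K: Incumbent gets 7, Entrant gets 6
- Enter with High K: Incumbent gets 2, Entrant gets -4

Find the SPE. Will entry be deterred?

SPE: (High, Enter|Low, Out|High); Entry deterred. Incumbent net profit = 9

Work:
After Low K: Entrant enters (6 > 0)
After High K: Entrant stays out (-4 < 0)
Incumbent: Low → 7−4=3, High → 16−7=9
Incumbent chooses High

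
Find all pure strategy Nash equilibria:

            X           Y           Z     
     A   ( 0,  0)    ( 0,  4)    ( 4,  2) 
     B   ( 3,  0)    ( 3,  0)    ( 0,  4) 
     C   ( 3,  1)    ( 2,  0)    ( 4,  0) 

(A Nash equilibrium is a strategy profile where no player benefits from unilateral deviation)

Nash equilibrium: (C, X)

Work:
Best responses:
  P1 vs X: payoffs [0, 3, 3] → best response B/C (payoff 3)
  P1 vs Y: payoffs [0, 3, 2] → best response B (payoff 3)
  P1 vs Z: payoffs [4, 0, 4] → best response A/C (payoff 4)
  P2 vs A: payoffs [0, 4, 2] → best response Y (payoff 4)
  P2 vs B: payoffs [0, 0, 4] → best response Z (payoff 4)
  P2 vs C: payoffs [1, 0, 0] → best response X (payoff 1)
Mutual best responses: (C,X) → Nash equilibria.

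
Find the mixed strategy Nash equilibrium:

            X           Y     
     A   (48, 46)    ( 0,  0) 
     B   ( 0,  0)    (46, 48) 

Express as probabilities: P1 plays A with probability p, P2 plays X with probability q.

p = 0.5106, q = 0.4894

Work:
Find probabilities that make opponent indifferent:
P2 chooses q to make P1 indifferent between A and B
P1 chooses p to make P2 indifferent between X and Y
Mixed NE: P1 plays (A: 0.5106, B: 0.4894), P2 plays (X: 0.4894, Y: 0.5106)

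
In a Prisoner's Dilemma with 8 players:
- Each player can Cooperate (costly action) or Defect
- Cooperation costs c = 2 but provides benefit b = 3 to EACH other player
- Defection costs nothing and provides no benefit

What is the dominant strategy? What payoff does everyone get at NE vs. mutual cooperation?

Dominant: Defect; NE payoff = 0; Coop payoff = 19

Work:
Defect dominates (saves cost c = 2, benefit to others is external)
NE: All defect → everyone gets 0
If all cooperate: each receives (7)×3 - 2 = 19
Social dilemma: 19 > 0 but NE gives 0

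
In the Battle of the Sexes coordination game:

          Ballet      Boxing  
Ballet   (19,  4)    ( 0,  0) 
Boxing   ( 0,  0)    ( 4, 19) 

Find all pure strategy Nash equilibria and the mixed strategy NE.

Pure NE: (Ballet, Ballet) and (Boxing, Boxing); Mixed NE: p = 0.8261, q = 0.1739

Work:
Check pure NE:
(Ballet, Ballet): (19, 4) - no unilateral deviation beneficial
(Boxing, Boxing): (4, 19) - no unilateral deviation beneficial
Mixed NE: P1 plays Ballet with p = 0.8261, P2 plays Ballet with q = 0.1739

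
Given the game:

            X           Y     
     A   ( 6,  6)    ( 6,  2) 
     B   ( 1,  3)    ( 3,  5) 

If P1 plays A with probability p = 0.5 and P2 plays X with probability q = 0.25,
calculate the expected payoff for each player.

E[P1] = 4.25, E[P2] = 3.75

Work:
E[P1] = p·q·π₁(A,X) + p·(1-q)·π₁(A,Y) + (1-p)·q·π₁(B,X) + (1-p)·(1-q)·π₁(B,Y)
= 0.5·0.25·6 + 0.5·0.75·6 + 0.5·0.25·1 + 0.5·0.75·3
= 4.25

E[P2] = 3.75 (similar calculation)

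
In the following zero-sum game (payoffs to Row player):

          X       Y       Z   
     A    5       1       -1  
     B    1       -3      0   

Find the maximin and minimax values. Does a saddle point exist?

Maximin = -1, Minimax = 0, Saddle: False

Work:
Row minimums: [-1, -3] → maximin = -1
Column maximums: [5, 1, 0] → minimax = 0
No saddle point (maximin ≠ minimax). Mixed strategy needed.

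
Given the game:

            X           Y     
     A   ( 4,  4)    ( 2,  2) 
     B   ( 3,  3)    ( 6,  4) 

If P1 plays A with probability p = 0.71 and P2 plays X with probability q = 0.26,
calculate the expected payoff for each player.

E[P1] = 3.303, E[P2] = 2.8738

Work:
E[P1] = p·q·π₁(A,X) + p·(1-q)·π₁(A,Y) + (1-p)·q·π₁(B,X) + (1-p)·(1-q)·π₁(B,Y)
= 0.71·0.26·4 + 0.71·0.74·2 + 0.29·0.26·3 + 0.29·0.74·6
= 3.303

E[P2] = 2.8738 (similar calculation)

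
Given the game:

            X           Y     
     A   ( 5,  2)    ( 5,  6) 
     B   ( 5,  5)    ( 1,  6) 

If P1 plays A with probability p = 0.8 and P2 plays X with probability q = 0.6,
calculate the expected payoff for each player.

E[P1] = 4.68, E[P2] = 3.96

Work:
E[P1] = p·q·π₁(A,X) + p·(1-q)·π₁(A,Y) + (1-p)·q·π₁(B,X) + (1-p)·(1-q)·π₁(B,Y)
= 0.8·0.6·5 + 0.8·0.4·5 + 0.2·0.6·5 + 0.2·0.4·1
= 4.68

E[P2] = 3.96 (similar calculation)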